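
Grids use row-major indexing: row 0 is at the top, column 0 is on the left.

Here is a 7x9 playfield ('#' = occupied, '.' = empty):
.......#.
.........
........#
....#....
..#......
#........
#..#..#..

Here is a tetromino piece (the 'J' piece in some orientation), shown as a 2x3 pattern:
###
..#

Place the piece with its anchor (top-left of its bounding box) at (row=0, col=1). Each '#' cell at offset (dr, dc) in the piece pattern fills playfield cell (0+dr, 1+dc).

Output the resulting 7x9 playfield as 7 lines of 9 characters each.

Fill (0+0,1+0) = (0,1)
Fill (0+0,1+1) = (0,2)
Fill (0+0,1+2) = (0,3)
Fill (0+1,1+2) = (1,3)

Answer: .###...#.
...#.....
........#
....#....
..#......
#........
#..#..#..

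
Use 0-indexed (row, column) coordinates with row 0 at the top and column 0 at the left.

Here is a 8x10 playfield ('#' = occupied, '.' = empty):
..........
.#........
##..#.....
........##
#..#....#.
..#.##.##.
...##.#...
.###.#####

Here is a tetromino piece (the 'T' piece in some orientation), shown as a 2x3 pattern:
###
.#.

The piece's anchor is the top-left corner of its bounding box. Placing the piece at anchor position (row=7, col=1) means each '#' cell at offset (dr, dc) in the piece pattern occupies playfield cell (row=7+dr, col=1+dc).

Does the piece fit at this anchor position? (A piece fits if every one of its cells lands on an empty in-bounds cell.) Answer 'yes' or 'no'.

Answer: no

Derivation:
Check each piece cell at anchor (7, 1):
  offset (0,0) -> (7,1): occupied ('#') -> FAIL
  offset (0,1) -> (7,2): occupied ('#') -> FAIL
  offset (0,2) -> (7,3): occupied ('#') -> FAIL
  offset (1,1) -> (8,2): out of bounds -> FAIL
All cells valid: no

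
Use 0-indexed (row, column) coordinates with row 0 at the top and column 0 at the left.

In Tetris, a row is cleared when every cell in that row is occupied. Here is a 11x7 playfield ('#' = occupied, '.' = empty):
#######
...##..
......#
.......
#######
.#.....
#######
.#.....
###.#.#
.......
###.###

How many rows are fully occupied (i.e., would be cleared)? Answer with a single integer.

Check each row:
  row 0: 0 empty cells -> FULL (clear)
  row 1: 5 empty cells -> not full
  row 2: 6 empty cells -> not full
  row 3: 7 empty cells -> not full
  row 4: 0 empty cells -> FULL (clear)
  row 5: 6 empty cells -> not full
  row 6: 0 empty cells -> FULL (clear)
  row 7: 6 empty cells -> not full
  row 8: 2 empty cells -> not full
  row 9: 7 empty cells -> not full
  row 10: 1 empty cell -> not full
Total rows cleared: 3

Answer: 3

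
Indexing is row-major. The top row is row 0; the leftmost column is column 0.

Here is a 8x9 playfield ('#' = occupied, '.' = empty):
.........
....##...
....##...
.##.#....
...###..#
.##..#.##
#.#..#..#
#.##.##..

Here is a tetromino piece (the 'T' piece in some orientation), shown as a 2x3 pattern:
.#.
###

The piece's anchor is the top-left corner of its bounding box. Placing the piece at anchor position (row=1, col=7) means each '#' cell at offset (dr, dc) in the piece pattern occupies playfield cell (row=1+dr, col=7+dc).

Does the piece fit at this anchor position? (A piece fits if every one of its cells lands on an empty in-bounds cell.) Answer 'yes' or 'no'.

Check each piece cell at anchor (1, 7):
  offset (0,1) -> (1,8): empty -> OK
  offset (1,0) -> (2,7): empty -> OK
  offset (1,1) -> (2,8): empty -> OK
  offset (1,2) -> (2,9): out of bounds -> FAIL
All cells valid: no

Answer: no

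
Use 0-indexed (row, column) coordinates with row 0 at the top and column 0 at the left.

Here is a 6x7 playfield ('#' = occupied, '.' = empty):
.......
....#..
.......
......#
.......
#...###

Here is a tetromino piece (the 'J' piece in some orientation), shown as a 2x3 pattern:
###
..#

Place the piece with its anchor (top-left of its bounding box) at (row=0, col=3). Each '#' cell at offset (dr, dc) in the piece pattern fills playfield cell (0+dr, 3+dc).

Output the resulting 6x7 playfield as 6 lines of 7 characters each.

Fill (0+0,3+0) = (0,3)
Fill (0+0,3+1) = (0,4)
Fill (0+0,3+2) = (0,5)
Fill (0+1,3+2) = (1,5)

Answer: ...###.
....##.
.......
......#
.......
#...###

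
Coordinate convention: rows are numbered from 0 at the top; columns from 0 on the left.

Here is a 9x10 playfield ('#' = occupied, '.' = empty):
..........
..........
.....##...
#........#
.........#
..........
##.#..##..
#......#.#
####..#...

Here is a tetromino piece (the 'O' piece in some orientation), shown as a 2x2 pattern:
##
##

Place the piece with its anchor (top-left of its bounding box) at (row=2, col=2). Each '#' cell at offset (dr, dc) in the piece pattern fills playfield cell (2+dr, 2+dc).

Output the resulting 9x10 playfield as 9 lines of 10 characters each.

Answer: ..........
..........
..##.##...
#.##.....#
.........#
..........
##.#..##..
#......#.#
####..#...

Derivation:
Fill (2+0,2+0) = (2,2)
Fill (2+0,2+1) = (2,3)
Fill (2+1,2+0) = (3,2)
Fill (2+1,2+1) = (3,3)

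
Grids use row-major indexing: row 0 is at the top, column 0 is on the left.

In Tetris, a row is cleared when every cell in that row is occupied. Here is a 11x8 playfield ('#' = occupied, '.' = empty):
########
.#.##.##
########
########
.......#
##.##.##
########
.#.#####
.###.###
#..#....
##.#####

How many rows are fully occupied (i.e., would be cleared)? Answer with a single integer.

Check each row:
  row 0: 0 empty cells -> FULL (clear)
  row 1: 3 empty cells -> not full
  row 2: 0 empty cells -> FULL (clear)
  row 3: 0 empty cells -> FULL (clear)
  row 4: 7 empty cells -> not full
  row 5: 2 empty cells -> not full
  row 6: 0 empty cells -> FULL (clear)
  row 7: 2 empty cells -> not full
  row 8: 2 empty cells -> not full
  row 9: 6 empty cells -> not full
  row 10: 1 empty cell -> not full
Total rows cleared: 4

Answer: 4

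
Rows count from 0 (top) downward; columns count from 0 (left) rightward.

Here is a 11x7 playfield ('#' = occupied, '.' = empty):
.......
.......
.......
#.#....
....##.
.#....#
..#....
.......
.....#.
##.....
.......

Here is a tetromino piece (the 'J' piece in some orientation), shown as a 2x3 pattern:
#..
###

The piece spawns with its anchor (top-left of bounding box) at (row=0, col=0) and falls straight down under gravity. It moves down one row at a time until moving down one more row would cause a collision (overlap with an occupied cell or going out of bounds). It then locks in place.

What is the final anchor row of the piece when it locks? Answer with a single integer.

Answer: 1

Derivation:
Spawn at (row=0, col=0). Try each row:
  row 0: fits
  row 1: fits
  row 2: blocked -> lock at row 1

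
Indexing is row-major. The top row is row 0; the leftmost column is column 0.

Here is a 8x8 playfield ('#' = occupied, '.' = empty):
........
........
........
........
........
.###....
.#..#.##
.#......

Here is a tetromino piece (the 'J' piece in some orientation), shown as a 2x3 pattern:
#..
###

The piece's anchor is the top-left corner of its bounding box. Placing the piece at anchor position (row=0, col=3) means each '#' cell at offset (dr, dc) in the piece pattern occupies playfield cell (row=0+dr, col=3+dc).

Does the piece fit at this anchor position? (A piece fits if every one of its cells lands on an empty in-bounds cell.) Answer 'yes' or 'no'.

Check each piece cell at anchor (0, 3):
  offset (0,0) -> (0,3): empty -> OK
  offset (1,0) -> (1,3): empty -> OK
  offset (1,1) -> (1,4): empty -> OK
  offset (1,2) -> (1,5): empty -> OK
All cells valid: yes

Answer: yes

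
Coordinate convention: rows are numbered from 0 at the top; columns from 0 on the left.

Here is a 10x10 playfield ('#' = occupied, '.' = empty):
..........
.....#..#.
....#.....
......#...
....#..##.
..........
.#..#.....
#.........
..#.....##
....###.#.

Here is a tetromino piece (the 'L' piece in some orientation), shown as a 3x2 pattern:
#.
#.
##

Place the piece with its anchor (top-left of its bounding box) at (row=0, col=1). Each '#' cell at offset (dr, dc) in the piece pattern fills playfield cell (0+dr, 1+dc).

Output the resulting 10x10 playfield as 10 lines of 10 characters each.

Fill (0+0,1+0) = (0,1)
Fill (0+1,1+0) = (1,1)
Fill (0+2,1+0) = (2,1)
Fill (0+2,1+1) = (2,2)

Answer: .#........
.#...#..#.
.##.#.....
......#...
....#..##.
..........
.#..#.....
#.........
..#.....##
....###.#.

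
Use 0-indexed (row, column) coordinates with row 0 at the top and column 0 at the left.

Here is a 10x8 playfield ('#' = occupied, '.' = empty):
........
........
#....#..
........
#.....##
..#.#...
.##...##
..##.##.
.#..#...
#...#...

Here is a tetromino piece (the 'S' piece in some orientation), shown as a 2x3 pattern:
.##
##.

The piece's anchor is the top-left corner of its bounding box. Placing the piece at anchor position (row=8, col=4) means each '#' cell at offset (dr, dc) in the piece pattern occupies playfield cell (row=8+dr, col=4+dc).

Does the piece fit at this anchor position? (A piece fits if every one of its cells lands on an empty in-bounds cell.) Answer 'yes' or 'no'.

Check each piece cell at anchor (8, 4):
  offset (0,1) -> (8,5): empty -> OK
  offset (0,2) -> (8,6): empty -> OK
  offset (1,0) -> (9,4): occupied ('#') -> FAIL
  offset (1,1) -> (9,5): empty -> OK
All cells valid: no

Answer: no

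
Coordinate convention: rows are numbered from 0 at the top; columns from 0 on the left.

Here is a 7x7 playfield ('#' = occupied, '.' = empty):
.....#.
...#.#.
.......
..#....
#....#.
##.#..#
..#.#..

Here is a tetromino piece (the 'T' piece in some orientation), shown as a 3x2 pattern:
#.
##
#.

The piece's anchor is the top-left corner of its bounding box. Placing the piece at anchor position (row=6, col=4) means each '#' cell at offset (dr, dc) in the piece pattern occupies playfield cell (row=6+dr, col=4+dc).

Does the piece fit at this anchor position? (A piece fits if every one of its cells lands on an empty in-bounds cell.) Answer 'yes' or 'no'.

Check each piece cell at anchor (6, 4):
  offset (0,0) -> (6,4): occupied ('#') -> FAIL
  offset (1,0) -> (7,4): out of bounds -> FAIL
  offset (1,1) -> (7,5): out of bounds -> FAIL
  offset (2,0) -> (8,4): out of bounds -> FAIL
All cells valid: no

Answer: no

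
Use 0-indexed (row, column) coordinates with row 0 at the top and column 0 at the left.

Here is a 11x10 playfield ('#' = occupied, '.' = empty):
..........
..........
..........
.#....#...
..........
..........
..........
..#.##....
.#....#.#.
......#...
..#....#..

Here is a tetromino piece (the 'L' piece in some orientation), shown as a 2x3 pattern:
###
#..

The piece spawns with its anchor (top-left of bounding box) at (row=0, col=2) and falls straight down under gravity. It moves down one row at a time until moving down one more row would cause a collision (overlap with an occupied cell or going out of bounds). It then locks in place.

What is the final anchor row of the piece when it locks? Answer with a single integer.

Spawn at (row=0, col=2). Try each row:
  row 0: fits
  row 1: fits
  row 2: fits
  row 3: fits
  row 4: fits
  row 5: fits
  row 6: blocked -> lock at row 5

Answer: 5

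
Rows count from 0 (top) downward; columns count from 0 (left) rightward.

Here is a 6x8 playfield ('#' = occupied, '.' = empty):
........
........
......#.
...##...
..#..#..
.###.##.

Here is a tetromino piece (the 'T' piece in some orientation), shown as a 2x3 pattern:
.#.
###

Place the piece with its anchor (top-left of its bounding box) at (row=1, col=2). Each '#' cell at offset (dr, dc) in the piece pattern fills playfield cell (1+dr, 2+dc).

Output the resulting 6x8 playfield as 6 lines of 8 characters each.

Fill (1+0,2+1) = (1,3)
Fill (1+1,2+0) = (2,2)
Fill (1+1,2+1) = (2,3)
Fill (1+1,2+2) = (2,4)

Answer: ........
...#....
..###.#.
...##...
..#..#..
.###.##.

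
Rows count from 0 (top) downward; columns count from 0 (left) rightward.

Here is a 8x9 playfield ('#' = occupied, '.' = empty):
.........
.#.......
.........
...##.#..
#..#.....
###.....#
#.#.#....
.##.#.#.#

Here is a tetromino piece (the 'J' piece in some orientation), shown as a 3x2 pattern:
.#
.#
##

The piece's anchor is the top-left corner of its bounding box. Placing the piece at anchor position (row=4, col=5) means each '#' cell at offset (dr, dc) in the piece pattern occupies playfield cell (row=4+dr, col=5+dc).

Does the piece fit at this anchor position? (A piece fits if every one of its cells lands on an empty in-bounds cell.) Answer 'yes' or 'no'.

Check each piece cell at anchor (4, 5):
  offset (0,1) -> (4,6): empty -> OK
  offset (1,1) -> (5,6): empty -> OK
  offset (2,0) -> (6,5): empty -> OK
  offset (2,1) -> (6,6): empty -> OK
All cells valid: yes

Answer: yes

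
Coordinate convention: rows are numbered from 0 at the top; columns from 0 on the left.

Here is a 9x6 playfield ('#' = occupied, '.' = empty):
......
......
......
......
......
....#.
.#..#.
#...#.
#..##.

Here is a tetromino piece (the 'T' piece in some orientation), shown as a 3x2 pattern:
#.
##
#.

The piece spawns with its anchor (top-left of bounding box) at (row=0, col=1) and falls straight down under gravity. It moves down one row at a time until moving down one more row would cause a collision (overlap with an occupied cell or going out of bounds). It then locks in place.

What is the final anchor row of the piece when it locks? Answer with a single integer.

Spawn at (row=0, col=1). Try each row:
  row 0: fits
  row 1: fits
  row 2: fits
  row 3: fits
  row 4: blocked -> lock at row 3

Answer: 3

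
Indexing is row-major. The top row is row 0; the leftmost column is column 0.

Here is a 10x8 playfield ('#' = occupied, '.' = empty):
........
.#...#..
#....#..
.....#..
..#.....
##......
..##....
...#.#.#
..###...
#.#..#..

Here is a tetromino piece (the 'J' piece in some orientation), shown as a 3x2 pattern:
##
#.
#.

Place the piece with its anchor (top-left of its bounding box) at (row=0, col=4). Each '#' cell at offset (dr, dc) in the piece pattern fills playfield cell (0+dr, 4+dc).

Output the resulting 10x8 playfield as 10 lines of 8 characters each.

Answer: ....##..
.#..##..
#...##..
.....#..
..#.....
##......
..##....
...#.#.#
..###...
#.#..#..

Derivation:
Fill (0+0,4+0) = (0,4)
Fill (0+0,4+1) = (0,5)
Fill (0+1,4+0) = (1,4)
Fill (0+2,4+0) = (2,4)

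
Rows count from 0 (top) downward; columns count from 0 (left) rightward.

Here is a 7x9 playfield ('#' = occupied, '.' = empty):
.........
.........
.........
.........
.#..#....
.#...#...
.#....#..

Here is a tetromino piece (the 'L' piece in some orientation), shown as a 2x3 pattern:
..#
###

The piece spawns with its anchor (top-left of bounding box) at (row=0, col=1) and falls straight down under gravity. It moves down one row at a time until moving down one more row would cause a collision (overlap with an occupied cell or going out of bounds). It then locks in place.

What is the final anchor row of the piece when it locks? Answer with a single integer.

Spawn at (row=0, col=1). Try each row:
  row 0: fits
  row 1: fits
  row 2: fits
  row 3: blocked -> lock at row 2

Answer: 2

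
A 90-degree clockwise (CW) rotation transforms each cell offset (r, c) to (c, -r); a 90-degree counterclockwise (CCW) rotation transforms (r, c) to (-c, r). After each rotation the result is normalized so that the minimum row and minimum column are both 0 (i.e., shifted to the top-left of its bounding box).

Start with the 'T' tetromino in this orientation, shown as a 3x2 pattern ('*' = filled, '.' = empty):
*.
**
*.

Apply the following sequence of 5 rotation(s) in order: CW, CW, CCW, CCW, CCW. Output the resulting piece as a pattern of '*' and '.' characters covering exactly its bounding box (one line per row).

Start:
*.
**
*.
After rotation 1 (CW):
***
.*.
After rotation 2 (CW):
.*
**
.*
After rotation 3 (CCW):
***
.*.
After rotation 4 (CCW):
*.
**
*.
After rotation 5 (CCW):
.*.
***

Answer: .*.
***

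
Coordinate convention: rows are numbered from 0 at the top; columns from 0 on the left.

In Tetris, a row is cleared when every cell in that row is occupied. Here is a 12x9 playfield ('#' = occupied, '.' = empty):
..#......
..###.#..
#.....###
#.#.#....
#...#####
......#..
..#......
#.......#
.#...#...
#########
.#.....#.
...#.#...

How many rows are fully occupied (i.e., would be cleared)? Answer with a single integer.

Answer: 1

Derivation:
Check each row:
  row 0: 8 empty cells -> not full
  row 1: 5 empty cells -> not full
  row 2: 5 empty cells -> not full
  row 3: 6 empty cells -> not full
  row 4: 3 empty cells -> not full
  row 5: 8 empty cells -> not full
  row 6: 8 empty cells -> not full
  row 7: 7 empty cells -> not full
  row 8: 7 empty cells -> not full
  row 9: 0 empty cells -> FULL (clear)
  row 10: 7 empty cells -> not full
  row 11: 7 empty cells -> not full
Total rows cleared: 1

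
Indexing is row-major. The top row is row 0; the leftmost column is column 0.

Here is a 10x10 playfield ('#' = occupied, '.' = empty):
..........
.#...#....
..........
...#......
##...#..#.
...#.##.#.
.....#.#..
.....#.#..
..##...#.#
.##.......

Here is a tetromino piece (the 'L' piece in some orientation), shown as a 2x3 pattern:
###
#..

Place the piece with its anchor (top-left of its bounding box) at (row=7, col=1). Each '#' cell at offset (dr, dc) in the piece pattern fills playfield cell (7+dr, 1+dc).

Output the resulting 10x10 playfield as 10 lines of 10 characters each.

Answer: ..........
.#...#....
..........
...#......
##...#..#.
...#.##.#.
.....#.#..
.###.#.#..
.###...#.#
.##.......

Derivation:
Fill (7+0,1+0) = (7,1)
Fill (7+0,1+1) = (7,2)
Fill (7+0,1+2) = (7,3)
Fill (7+1,1+0) = (8,1)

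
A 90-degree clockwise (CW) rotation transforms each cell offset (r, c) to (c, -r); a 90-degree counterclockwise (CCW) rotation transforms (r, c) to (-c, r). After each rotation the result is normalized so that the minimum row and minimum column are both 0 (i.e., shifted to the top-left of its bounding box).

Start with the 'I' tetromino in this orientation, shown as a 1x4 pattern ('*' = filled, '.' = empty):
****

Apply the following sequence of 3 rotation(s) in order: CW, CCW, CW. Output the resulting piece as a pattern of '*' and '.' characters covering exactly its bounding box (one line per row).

Start:
****
After rotation 1 (CW):
*
*
*
*
After rotation 2 (CCW):
****
After rotation 3 (CW):
*
*
*
*

Answer: *
*
*
*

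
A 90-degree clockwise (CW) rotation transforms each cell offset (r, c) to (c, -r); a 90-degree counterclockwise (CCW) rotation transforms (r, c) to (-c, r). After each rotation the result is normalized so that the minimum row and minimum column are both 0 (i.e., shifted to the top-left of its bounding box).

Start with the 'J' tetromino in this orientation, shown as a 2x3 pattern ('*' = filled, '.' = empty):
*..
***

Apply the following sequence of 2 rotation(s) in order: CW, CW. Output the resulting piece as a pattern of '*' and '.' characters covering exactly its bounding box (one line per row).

Answer: ***
..*

Derivation:
Start:
*..
***
After rotation 1 (CW):
**
*.
*.
After rotation 2 (CW):
***
..*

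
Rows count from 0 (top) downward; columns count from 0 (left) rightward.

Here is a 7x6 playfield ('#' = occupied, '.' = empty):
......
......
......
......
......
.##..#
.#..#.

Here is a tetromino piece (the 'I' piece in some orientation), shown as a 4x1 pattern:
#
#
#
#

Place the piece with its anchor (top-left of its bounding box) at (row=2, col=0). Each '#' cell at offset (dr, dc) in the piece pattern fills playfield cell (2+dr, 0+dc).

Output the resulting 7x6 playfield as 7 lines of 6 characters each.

Fill (2+0,0+0) = (2,0)
Fill (2+1,0+0) = (3,0)
Fill (2+2,0+0) = (4,0)
Fill (2+3,0+0) = (5,0)

Answer: ......
......
#.....
#.....
#.....
###..#
.#..#.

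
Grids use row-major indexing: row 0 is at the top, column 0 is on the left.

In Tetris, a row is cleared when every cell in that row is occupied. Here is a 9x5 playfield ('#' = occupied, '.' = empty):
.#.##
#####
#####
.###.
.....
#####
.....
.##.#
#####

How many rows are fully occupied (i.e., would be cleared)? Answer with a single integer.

Answer: 4

Derivation:
Check each row:
  row 0: 2 empty cells -> not full
  row 1: 0 empty cells -> FULL (clear)
  row 2: 0 empty cells -> FULL (clear)
  row 3: 2 empty cells -> not full
  row 4: 5 empty cells -> not full
  row 5: 0 empty cells -> FULL (clear)
  row 6: 5 empty cells -> not full
  row 7: 2 empty cells -> not full
  row 8: 0 empty cells -> FULL (clear)
Total rows cleared: 4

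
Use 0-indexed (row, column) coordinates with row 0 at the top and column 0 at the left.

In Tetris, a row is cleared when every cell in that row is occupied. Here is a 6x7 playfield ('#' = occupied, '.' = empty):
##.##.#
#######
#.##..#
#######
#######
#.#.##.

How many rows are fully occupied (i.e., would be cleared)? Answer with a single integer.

Check each row:
  row 0: 2 empty cells -> not full
  row 1: 0 empty cells -> FULL (clear)
  row 2: 3 empty cells -> not full
  row 3: 0 empty cells -> FULL (clear)
  row 4: 0 empty cells -> FULL (clear)
  row 5: 3 empty cells -> not full
Total rows cleared: 3

Answer: 3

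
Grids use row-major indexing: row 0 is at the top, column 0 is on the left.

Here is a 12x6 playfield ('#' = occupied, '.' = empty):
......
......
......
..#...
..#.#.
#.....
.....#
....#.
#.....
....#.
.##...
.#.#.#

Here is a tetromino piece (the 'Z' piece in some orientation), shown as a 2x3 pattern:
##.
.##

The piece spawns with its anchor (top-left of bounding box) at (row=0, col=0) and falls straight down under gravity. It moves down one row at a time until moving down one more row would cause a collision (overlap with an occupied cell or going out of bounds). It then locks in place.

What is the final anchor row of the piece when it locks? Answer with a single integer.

Answer: 1

Derivation:
Spawn at (row=0, col=0). Try each row:
  row 0: fits
  row 1: fits
  row 2: blocked -> lock at row 1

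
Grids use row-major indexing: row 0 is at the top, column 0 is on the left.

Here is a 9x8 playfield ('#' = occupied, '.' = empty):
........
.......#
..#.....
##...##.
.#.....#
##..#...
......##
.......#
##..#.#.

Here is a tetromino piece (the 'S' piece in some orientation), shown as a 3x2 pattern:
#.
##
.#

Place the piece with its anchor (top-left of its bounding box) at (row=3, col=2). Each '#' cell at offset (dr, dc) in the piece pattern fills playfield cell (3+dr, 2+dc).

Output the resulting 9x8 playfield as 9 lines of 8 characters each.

Answer: ........
.......#
..#.....
###..##.
.###...#
##.##...
......##
.......#
##..#.#.

Derivation:
Fill (3+0,2+0) = (3,2)
Fill (3+1,2+0) = (4,2)
Fill (3+1,2+1) = (4,3)
Fill (3+2,2+1) = (5,3)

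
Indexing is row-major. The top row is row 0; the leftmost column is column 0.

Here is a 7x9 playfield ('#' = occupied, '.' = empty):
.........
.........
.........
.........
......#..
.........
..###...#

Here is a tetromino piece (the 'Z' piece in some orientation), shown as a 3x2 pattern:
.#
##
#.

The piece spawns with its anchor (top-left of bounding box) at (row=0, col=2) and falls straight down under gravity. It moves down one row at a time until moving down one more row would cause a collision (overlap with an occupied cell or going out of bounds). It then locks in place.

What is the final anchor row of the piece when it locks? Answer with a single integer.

Spawn at (row=0, col=2). Try each row:
  row 0: fits
  row 1: fits
  row 2: fits
  row 3: fits
  row 4: blocked -> lock at row 3

Answer: 3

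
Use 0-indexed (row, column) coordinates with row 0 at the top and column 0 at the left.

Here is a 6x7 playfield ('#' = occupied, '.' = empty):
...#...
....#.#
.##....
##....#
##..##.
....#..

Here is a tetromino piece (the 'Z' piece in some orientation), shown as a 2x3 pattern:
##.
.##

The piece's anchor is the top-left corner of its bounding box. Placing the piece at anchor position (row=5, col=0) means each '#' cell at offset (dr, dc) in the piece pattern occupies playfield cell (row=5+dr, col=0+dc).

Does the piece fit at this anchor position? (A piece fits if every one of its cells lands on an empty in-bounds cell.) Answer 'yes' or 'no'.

Answer: no

Derivation:
Check each piece cell at anchor (5, 0):
  offset (0,0) -> (5,0): empty -> OK
  offset (0,1) -> (5,1): empty -> OK
  offset (1,1) -> (6,1): out of bounds -> FAIL
  offset (1,2) -> (6,2): out of bounds -> FAIL
All cells valid: no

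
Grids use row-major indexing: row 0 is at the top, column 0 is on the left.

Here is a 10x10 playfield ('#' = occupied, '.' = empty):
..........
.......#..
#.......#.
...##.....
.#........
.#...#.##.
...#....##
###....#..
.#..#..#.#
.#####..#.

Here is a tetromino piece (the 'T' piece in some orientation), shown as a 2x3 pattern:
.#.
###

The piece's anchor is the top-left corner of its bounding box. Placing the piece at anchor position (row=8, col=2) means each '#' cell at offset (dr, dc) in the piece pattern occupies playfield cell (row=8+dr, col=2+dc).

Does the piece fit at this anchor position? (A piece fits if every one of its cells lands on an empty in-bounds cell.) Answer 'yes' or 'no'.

Answer: no

Derivation:
Check each piece cell at anchor (8, 2):
  offset (0,1) -> (8,3): empty -> OK
  offset (1,0) -> (9,2): occupied ('#') -> FAIL
  offset (1,1) -> (9,3): occupied ('#') -> FAIL
  offset (1,2) -> (9,4): occupied ('#') -> FAIL
All cells valid: no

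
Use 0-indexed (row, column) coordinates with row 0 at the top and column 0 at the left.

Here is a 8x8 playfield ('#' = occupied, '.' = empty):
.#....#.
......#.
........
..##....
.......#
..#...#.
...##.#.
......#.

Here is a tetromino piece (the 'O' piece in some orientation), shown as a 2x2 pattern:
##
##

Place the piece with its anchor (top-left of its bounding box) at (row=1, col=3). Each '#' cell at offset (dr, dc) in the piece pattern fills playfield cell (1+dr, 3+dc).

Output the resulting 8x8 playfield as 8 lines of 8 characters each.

Fill (1+0,3+0) = (1,3)
Fill (1+0,3+1) = (1,4)
Fill (1+1,3+0) = (2,3)
Fill (1+1,3+1) = (2,4)

Answer: .#....#.
...##.#.
...##...
..##....
.......#
..#...#.
...##.#.
......#.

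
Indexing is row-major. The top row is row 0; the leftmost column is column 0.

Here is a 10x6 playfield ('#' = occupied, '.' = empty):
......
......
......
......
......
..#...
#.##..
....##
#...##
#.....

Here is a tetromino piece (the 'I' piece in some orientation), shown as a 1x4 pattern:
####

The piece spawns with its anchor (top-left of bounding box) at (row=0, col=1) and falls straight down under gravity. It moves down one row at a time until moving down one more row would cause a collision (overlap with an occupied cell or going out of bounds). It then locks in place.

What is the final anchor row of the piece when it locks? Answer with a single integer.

Answer: 4

Derivation:
Spawn at (row=0, col=1). Try each row:
  row 0: fits
  row 1: fits
  row 2: fits
  row 3: fits
  row 4: fits
  row 5: blocked -> lock at row 4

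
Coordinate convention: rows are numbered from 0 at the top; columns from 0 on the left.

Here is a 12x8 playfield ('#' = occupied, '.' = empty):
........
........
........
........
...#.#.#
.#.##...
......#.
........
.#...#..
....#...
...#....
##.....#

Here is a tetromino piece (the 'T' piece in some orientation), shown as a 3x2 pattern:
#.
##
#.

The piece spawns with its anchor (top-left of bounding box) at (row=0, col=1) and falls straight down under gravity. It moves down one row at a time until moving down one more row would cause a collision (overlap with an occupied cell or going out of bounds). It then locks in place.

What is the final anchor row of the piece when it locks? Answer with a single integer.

Spawn at (row=0, col=1). Try each row:
  row 0: fits
  row 1: fits
  row 2: fits
  row 3: blocked -> lock at row 2

Answer: 2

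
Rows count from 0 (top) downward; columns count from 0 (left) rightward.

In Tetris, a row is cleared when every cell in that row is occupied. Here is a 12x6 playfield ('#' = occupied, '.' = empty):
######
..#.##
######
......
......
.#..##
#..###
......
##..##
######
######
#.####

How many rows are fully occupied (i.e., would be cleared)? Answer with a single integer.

Answer: 4

Derivation:
Check each row:
  row 0: 0 empty cells -> FULL (clear)
  row 1: 3 empty cells -> not full
  row 2: 0 empty cells -> FULL (clear)
  row 3: 6 empty cells -> not full
  row 4: 6 empty cells -> not full
  row 5: 3 empty cells -> not full
  row 6: 2 empty cells -> not full
  row 7: 6 empty cells -> not full
  row 8: 2 empty cells -> not full
  row 9: 0 empty cells -> FULL (clear)
  row 10: 0 empty cells -> FULL (clear)
  row 11: 1 empty cell -> not full
Total rows cleared: 4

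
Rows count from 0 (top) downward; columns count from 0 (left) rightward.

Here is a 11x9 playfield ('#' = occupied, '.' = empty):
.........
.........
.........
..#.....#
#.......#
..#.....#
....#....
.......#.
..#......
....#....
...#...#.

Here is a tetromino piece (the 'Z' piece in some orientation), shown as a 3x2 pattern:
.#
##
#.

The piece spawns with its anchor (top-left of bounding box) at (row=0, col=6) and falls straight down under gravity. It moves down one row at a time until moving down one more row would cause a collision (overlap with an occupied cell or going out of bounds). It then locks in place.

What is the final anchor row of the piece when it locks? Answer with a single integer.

Answer: 5

Derivation:
Spawn at (row=0, col=6). Try each row:
  row 0: fits
  row 1: fits
  row 2: fits
  row 3: fits
  row 4: fits
  row 5: fits
  row 6: blocked -> lock at row 5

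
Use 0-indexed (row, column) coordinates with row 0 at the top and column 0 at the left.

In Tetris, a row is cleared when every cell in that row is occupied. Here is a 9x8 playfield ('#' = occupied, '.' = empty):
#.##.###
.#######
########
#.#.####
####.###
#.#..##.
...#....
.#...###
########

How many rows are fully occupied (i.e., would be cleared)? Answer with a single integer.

Answer: 2

Derivation:
Check each row:
  row 0: 2 empty cells -> not full
  row 1: 1 empty cell -> not full
  row 2: 0 empty cells -> FULL (clear)
  row 3: 2 empty cells -> not full
  row 4: 1 empty cell -> not full
  row 5: 4 empty cells -> not full
  row 6: 7 empty cells -> not full
  row 7: 4 empty cells -> not full
  row 8: 0 empty cells -> FULL (clear)
Total rows cleared: 2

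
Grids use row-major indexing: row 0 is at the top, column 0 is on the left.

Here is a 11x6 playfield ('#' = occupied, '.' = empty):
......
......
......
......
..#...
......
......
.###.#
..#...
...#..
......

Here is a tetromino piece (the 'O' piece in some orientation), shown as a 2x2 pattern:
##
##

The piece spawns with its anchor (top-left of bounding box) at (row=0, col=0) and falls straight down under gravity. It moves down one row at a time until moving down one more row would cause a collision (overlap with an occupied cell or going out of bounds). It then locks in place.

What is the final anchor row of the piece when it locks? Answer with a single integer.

Answer: 5

Derivation:
Spawn at (row=0, col=0). Try each row:
  row 0: fits
  row 1: fits
  row 2: fits
  row 3: fits
  row 4: fits
  row 5: fits
  row 6: blocked -> lock at row 5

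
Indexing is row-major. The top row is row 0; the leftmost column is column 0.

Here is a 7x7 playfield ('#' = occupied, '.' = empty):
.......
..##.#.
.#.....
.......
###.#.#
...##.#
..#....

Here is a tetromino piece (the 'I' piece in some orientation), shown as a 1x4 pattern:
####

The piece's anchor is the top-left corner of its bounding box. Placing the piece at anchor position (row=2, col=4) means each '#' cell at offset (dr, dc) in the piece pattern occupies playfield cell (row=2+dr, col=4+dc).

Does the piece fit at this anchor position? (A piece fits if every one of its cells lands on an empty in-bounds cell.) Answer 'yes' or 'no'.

Answer: no

Derivation:
Check each piece cell at anchor (2, 4):
  offset (0,0) -> (2,4): empty -> OK
  offset (0,1) -> (2,5): empty -> OK
  offset (0,2) -> (2,6): empty -> OK
  offset (0,3) -> (2,7): out of bounds -> FAIL
All cells valid: no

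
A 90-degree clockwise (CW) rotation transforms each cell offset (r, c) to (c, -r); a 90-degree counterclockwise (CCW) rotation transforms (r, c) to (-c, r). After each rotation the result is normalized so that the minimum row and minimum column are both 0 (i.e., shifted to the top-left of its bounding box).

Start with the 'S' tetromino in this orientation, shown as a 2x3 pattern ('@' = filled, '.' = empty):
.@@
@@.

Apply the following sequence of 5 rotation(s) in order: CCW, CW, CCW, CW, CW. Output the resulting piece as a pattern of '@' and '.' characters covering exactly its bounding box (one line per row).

Start:
.@@
@@.
After rotation 1 (CCW):
@.
@@
.@
After rotation 2 (CW):
.@@
@@.
After rotation 3 (CCW):
@.
@@
.@
After rotation 4 (CW):
.@@
@@.
After rotation 5 (CW):
@.
@@
.@

Answer: @.
@@
.@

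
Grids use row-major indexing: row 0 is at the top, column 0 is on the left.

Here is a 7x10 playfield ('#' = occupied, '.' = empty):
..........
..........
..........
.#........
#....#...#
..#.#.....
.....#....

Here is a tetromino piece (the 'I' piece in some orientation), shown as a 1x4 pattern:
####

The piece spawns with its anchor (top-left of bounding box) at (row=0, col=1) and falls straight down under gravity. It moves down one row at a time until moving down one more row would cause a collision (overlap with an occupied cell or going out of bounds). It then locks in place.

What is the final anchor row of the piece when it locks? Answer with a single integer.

Answer: 2

Derivation:
Spawn at (row=0, col=1). Try each row:
  row 0: fits
  row 1: fits
  row 2: fits
  row 3: blocked -> lock at row 2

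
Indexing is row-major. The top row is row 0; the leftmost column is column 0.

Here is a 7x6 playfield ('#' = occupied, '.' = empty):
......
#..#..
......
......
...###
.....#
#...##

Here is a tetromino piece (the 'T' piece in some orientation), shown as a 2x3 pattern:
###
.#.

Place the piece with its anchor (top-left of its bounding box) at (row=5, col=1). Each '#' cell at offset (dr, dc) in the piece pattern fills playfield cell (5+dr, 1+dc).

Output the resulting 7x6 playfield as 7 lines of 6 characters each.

Fill (5+0,1+0) = (5,1)
Fill (5+0,1+1) = (5,2)
Fill (5+0,1+2) = (5,3)
Fill (5+1,1+1) = (6,2)

Answer: ......
#..#..
......
......
...###
.###.#
#.#.##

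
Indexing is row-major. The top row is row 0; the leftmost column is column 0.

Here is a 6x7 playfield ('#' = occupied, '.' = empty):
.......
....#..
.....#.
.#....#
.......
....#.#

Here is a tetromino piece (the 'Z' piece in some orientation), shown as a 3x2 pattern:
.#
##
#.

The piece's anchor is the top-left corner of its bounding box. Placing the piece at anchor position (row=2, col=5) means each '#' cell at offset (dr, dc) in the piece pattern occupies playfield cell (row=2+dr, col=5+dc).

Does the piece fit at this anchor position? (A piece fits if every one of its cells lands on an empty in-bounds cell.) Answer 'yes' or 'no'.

Answer: no

Derivation:
Check each piece cell at anchor (2, 5):
  offset (0,1) -> (2,6): empty -> OK
  offset (1,0) -> (3,5): empty -> OK
  offset (1,1) -> (3,6): occupied ('#') -> FAIL
  offset (2,0) -> (4,5): empty -> OK
All cells valid: no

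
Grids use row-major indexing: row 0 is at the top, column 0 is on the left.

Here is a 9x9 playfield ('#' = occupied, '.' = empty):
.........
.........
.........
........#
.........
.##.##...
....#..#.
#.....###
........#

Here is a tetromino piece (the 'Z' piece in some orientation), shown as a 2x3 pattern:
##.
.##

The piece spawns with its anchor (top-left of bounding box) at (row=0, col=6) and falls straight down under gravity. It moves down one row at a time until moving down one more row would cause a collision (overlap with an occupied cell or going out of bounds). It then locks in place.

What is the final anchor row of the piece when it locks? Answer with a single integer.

Answer: 1

Derivation:
Spawn at (row=0, col=6). Try each row:
  row 0: fits
  row 1: fits
  row 2: blocked -> lock at row 1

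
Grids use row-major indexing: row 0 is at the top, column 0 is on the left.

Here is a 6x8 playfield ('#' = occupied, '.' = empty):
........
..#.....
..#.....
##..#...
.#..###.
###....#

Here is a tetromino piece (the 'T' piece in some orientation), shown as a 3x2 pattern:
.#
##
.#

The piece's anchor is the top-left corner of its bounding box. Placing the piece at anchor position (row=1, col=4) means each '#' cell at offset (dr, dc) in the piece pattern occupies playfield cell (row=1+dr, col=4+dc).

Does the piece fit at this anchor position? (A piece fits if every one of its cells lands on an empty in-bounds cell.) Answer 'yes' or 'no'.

Answer: yes

Derivation:
Check each piece cell at anchor (1, 4):
  offset (0,1) -> (1,5): empty -> OK
  offset (1,0) -> (2,4): empty -> OK
  offset (1,1) -> (2,5): empty -> OK
  offset (2,1) -> (3,5): empty -> OK
All cells valid: yes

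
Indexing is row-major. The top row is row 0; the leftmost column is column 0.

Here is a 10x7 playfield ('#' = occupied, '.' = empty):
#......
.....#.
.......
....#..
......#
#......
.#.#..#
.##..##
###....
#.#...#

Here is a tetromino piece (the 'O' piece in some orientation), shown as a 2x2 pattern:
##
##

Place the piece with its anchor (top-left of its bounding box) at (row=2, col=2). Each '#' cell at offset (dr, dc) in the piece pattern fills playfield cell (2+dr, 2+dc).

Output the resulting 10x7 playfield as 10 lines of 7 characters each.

Fill (2+0,2+0) = (2,2)
Fill (2+0,2+1) = (2,3)
Fill (2+1,2+0) = (3,2)
Fill (2+1,2+1) = (3,3)

Answer: #......
.....#.
..##...
..###..
......#
#......
.#.#..#
.##..##
###....
#.#...#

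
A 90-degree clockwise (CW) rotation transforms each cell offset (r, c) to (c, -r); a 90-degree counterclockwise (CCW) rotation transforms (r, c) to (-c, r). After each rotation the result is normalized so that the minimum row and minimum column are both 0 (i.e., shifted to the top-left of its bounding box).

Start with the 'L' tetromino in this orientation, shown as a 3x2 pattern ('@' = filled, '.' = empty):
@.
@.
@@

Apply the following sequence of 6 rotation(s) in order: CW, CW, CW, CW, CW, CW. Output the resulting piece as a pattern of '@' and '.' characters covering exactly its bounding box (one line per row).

Start:
@.
@.
@@
After rotation 1 (CW):
@@@
@..
After rotation 2 (CW):
@@
.@
.@
After rotation 3 (CW):
..@
@@@
After rotation 4 (CW):
@.
@.
@@
After rotation 5 (CW):
@@@
@..
After rotation 6 (CW):
@@
.@
.@

Answer: @@
.@
.@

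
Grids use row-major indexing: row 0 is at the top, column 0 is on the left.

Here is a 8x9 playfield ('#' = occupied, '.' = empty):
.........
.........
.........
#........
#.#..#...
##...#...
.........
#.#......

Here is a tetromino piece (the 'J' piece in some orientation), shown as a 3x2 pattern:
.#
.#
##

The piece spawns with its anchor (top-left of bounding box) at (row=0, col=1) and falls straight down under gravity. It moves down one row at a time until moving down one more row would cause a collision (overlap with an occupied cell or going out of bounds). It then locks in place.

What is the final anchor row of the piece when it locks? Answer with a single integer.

Spawn at (row=0, col=1). Try each row:
  row 0: fits
  row 1: fits
  row 2: blocked -> lock at row 1

Answer: 1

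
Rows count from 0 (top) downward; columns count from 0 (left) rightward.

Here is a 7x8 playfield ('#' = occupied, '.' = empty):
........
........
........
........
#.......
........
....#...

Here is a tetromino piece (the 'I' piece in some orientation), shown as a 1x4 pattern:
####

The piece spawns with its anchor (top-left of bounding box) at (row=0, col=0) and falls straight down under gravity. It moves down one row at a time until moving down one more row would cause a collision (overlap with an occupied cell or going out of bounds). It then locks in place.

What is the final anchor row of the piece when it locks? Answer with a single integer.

Spawn at (row=0, col=0). Try each row:
  row 0: fits
  row 1: fits
  row 2: fits
  row 3: fits
  row 4: blocked -> lock at row 3

Answer: 3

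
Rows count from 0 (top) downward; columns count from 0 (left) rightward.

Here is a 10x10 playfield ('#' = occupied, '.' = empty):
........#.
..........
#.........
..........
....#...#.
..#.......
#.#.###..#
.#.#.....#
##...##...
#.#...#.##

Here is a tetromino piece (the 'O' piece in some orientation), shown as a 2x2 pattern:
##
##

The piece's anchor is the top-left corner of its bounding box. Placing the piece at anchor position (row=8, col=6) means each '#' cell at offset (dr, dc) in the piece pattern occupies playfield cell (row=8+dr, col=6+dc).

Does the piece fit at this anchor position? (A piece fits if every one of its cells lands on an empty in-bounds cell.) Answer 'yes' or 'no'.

Check each piece cell at anchor (8, 6):
  offset (0,0) -> (8,6): occupied ('#') -> FAIL
  offset (0,1) -> (8,7): empty -> OK
  offset (1,0) -> (9,6): occupied ('#') -> FAIL
  offset (1,1) -> (9,7): empty -> OK
All cells valid: no

Answer: no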